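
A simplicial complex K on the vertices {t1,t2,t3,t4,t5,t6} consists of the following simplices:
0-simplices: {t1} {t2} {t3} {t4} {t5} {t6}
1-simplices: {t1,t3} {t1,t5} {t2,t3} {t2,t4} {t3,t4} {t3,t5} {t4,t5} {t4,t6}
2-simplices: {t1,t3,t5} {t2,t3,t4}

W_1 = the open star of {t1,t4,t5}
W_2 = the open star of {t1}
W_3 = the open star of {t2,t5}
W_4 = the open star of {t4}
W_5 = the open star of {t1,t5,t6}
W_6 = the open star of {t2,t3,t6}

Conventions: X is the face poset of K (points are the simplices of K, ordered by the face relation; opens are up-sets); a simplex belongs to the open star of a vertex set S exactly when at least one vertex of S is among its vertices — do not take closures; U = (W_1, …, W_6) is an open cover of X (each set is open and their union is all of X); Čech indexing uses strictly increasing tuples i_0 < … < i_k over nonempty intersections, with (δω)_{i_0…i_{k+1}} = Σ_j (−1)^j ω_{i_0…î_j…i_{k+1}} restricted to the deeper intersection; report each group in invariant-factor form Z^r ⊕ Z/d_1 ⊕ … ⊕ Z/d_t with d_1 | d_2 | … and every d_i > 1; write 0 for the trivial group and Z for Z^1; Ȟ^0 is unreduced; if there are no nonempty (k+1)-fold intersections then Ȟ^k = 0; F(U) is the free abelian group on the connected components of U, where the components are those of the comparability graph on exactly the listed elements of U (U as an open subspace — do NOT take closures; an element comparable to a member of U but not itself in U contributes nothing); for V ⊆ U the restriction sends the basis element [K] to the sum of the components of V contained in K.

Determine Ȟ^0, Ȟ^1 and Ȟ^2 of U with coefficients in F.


nerve of the cover:
  W1={{t1},{t4},{t5},{t1,t3},{t1,t5},{t2,t4},{t3,t4},{t3,t5},{t4,t5},{t4,t6},{t1,t3,t5},{t2,t3,t4}} W2={{t1},{t1,t3},{t1,t5},{t1,t3,t5}} W3={{t2},{t5},{t1,t5},{t2,t3},{t2,t4},{t3,t5},{t4,t5},{t1,t3,t5},{t2,t3,t4}} W4={{t4},{t2,t4},{t3,t4},{t4,t5},{t4,t6},{t2,t3,t4}} W5={{t1},{t5},{t6},{t1,t3},{t1,t5},{t3,t5},{t4,t5},{t4,t6},{t1,t3,t5}} W6={{t2},{t3},{t6},{t1,t3},{t2,t3},{t2,t4},{t3,t4},{t3,t5},{t4,t6},{t1,t3,t5},{t2,t3,t4}}
  W12={{t1},{t1,t3},{t1,t5},{t1,t3,t5}} W13={{t5},{t1,t5},{t2,t4},{t3,t5},{t4,t5},{t1,t3,t5},{t2,t3,t4}} W14={{t4},{t2,t4},{t3,t4},{t4,t5},{t4,t6},{t2,t3,t4}} W15={{t1},{t5},{t1,t3},{t1,t5},{t3,t5},{t4,t5},{t4,t6},{t1,t3,t5}} W16={{t1,t3},{t2,t4},{t3,t4},{t3,t5},{t4,t6},{t1,t3,t5},{t2,t3,t4}} W23={{t1,t5},{t1,t3,t5}} W25={{t1},{t1,t3},{t1,t5},{t1,t3,t5}} W26={{t1,t3},{t1,t3,t5}} W34={{t2,t4},{t4,t5},{t2,t3,t4}} W35={{t5},{t1,t5},{t3,t5},{t4,t5},{t1,t3,t5}} W36={{t2},{t2,t3},{t2,t4},{t3,t5},{t1,t3,t5},{t2,t3,t4}} W45={{t4,t5},{t4,t6}} W46={{t2,t4},{t3,t4},{t4,t6},{t2,t3,t4}} W56={{t6},{t1,t3},{t3,t5},{t4,t6},{t1,t3,t5}}
  W123={{t1,t5},{t1,t3,t5}} W125={{t1},{t1,t3},{t1,t5},{t1,t3,t5}} W126={{t1,t3},{t1,t3,t5}} W134={{t2,t4},{t4,t5},{t2,t3,t4}} W135={{t5},{t1,t5},{t3,t5},{t4,t5},{t1,t3,t5}} W136={{t2,t4},{t3,t5},{t1,t3,t5},{t2,t3,t4}} W145={{t4,t5},{t4,t6}} W146={{t2,t4},{t3,t4},{t4,t6},{t2,t3,t4}} W156={{t1,t3},{t3,t5},{t4,t6},{t1,t3,t5}} W235={{t1,t5},{t1,t3,t5}} W236={{t1,t3,t5}} W256={{t1,t3},{t1,t3,t5}} W345={{t4,t5}} W346={{t2,t4},{t2,t3,t4}} W356={{t3,t5},{t1,t3,t5}} W456={{t4,t6}}
  W1235={{t1,t5},{t1,t3,t5}} W1236={{t1,t3,t5}} W1256={{t1,t3},{t1,t3,t5}} W1345={{t4,t5}} W1346={{t2,t4},{t2,t3,t4}} W1356={{t3,t5},{t1,t3,t5}} W1456={{t4,t6}} W2356={{t1,t3,t5}}
  W12356={{t1,t3,t5}}
components per intersection:
  W1: {{t1},{t4},{t5},{t1,t3},{t1,t5},{t2,t4},{t3,t4},{t3,t5},{t4,t5},{t4,t6},{t1,t3,t5},{t2,t3,t4}}
  W2: {{t1},{t1,t3},{t1,t5},{t1,t3,t5}}
  W3: {{t2},{t2,t3},{t2,t4},{t2,t3,t4}} {{t5},{t1,t5},{t3,t5},{t4,t5},{t1,t3,t5}}
  W4: {{t4},{t2,t4},{t3,t4},{t4,t5},{t4,t6},{t2,t3,t4}}
  W5: {{t1},{t5},{t1,t3},{t1,t5},{t3,t5},{t4,t5},{t1,t3,t5}} {{t6},{t4,t6}}
  W6: {{t2},{t3},{t1,t3},{t2,t3},{t2,t4},{t3,t4},{t3,t5},{t1,t3,t5},{t2,t3,t4}} {{t6},{t4,t6}}
  W12: {{t1},{t1,t3},{t1,t5},{t1,t3,t5}}
  W13: {{t5},{t1,t5},{t3,t5},{t4,t5},{t1,t3,t5}} {{t2,t4},{t2,t3,t4}}
  W14: {{t4},{t2,t4},{t3,t4},{t4,t5},{t4,t6},{t2,t3,t4}}
  W15: {{t1},{t5},{t1,t3},{t1,t5},{t3,t5},{t4,t5},{t1,t3,t5}} {{t4,t6}}
  W16: {{t1,t3},{t3,t5},{t1,t3,t5}} {{t2,t4},{t3,t4},{t2,t3,t4}} {{t4,t6}}
  W23: {{t1,t5},{t1,t3,t5}}
  W25: {{t1},{t1,t3},{t1,t5},{t1,t3,t5}}
  W26: {{t1,t3},{t1,t3,t5}}
  W34: {{t2,t4},{t2,t3,t4}} {{t4,t5}}
  W35: {{t5},{t1,t5},{t3,t5},{t4,t5},{t1,t3,t5}}
  W36: {{t2},{t2,t3},{t2,t4},{t2,t3,t4}} {{t3,t5},{t1,t3,t5}}
  W45: {{t4,t5}} {{t4,t6}}
  W46: {{t2,t4},{t3,t4},{t2,t3,t4}} {{t4,t6}}
  W56: {{t6},{t4,t6}} {{t1,t3},{t3,t5},{t1,t3,t5}}
  W123: {{t1,t5},{t1,t3,t5}}
  W125: {{t1},{t1,t3},{t1,t5},{t1,t3,t5}}
  W126: {{t1,t3},{t1,t3,t5}}
  W134: {{t2,t4},{t2,t3,t4}} {{t4,t5}}
  W135: {{t5},{t1,t5},{t3,t5},{t4,t5},{t1,t3,t5}}
  W136: {{t2,t4},{t2,t3,t4}} {{t3,t5},{t1,t3,t5}}
  W145: {{t4,t5}} {{t4,t6}}
  W146: {{t2,t4},{t3,t4},{t2,t3,t4}} {{t4,t6}}
  W156: {{t1,t3},{t3,t5},{t1,t3,t5}} {{t4,t6}}
  W235: {{t1,t5},{t1,t3,t5}}
  W236: {{t1,t3,t5}}
  W256: {{t1,t3},{t1,t3,t5}}
  W345: {{t4,t5}}
  W346: {{t2,t4},{t2,t3,t4}}
  W356: {{t3,t5},{t1,t3,t5}}
  W456: {{t4,t6}}
  W1235: {{t1,t5},{t1,t3,t5}}
  W1236: {{t1,t3,t5}}
  W1256: {{t1,t3},{t1,t3,t5}}
  W1345: {{t4,t5}}
  W1346: {{t2,t4},{t2,t3,t4}}
  W1356: {{t3,t5},{t1,t3,t5}}
  W1456: {{t4,t6}}
  W2356: {{t1,t3,t5}}
  W12356: {{t1,t3,t5}}
C dims 9,23,21,8; δ0: rk 8, SNF 1^8; δ1: rk 14, SNF 1^14; δ2: rk 7, SNF 1^7
Ȟ^0 = (9 − 8) − 0 = 1, so Ȟ^0 ≅ Z
Ȟ^1 = (23 − 14) − 8 = 1, so Ȟ^1 ≅ Z
Ȟ^2 = (21 − 7) − 14 = 0, so Ȟ^2 ≅ 0

Ȟ^0 ≅ Z, Ȟ^1 ≅ Z, Ȟ^2 ≅ 0


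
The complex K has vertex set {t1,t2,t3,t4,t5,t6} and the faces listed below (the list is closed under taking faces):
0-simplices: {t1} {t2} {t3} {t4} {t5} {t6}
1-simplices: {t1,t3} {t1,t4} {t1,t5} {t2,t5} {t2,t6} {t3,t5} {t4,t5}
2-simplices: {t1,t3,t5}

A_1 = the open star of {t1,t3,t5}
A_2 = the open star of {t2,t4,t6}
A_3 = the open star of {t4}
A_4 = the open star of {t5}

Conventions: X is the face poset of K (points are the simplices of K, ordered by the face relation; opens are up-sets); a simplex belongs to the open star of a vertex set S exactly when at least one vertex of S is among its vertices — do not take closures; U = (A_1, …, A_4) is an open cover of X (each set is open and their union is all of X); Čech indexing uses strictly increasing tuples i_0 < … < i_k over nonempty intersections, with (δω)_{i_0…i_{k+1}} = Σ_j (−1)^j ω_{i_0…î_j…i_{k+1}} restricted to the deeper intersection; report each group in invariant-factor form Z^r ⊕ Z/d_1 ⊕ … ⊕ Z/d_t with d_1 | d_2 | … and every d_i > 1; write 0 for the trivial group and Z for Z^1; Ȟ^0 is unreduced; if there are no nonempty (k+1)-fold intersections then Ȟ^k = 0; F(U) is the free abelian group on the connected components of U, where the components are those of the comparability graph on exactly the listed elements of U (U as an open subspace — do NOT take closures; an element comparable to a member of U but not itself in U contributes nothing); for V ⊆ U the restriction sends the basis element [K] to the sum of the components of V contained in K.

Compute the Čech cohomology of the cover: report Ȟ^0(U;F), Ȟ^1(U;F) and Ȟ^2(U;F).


intersection data:
  A1={{t1},{t3},{t5},{t1,t3},{t1,t4},{t1,t5},{t2,t5},{t3,t5},{t4,t5},{t1,t3,t5}} A2={{t2},{t4},{t6},{t1,t4},{t2,t5},{t2,t6},{t4,t5}} A3={{t4},{t1,t4},{t4,t5}} A4={{t5},{t1,t5},{t2,t5},{t3,t5},{t4,t5},{t1,t3,t5}}
  A12={{t1,t4},{t2,t5},{t4,t5}} A13={{t1,t4},{t4,t5}} A14={{t5},{t1,t5},{t2,t5},{t3,t5},{t4,t5},{t1,t3,t5}} A23={{t4},{t1,t4},{t4,t5}} A24={{t2,t5},{t4,t5}} A34={{t4,t5}}
  A123={{t1,t4},{t4,t5}} A124={{t2,t5},{t4,t5}} A134={{t4,t5}} A234={{t4,t5}}
  A1234={{t4,t5}}
components per intersection:
  A1: {{t1},{t3},{t5},{t1,t3},{t1,t4},{t1,t5},{t2,t5},{t3,t5},{t4,t5},{t1,t3,t5}}
  A2: {{t2},{t6},{t2,t5},{t2,t6}} {{t4},{t1,t4},{t4,t5}}
  A3: {{t4},{t1,t4},{t4,t5}}
  A4: {{t5},{t1,t5},{t2,t5},{t3,t5},{t4,t5},{t1,t3,t5}}
  A12: {{t1,t4}} {{t2,t5}} {{t4,t5}}
  A13: {{t1,t4}} {{t4,t5}}
  A14: {{t5},{t1,t5},{t2,t5},{t3,t5},{t4,t5},{t1,t3,t5}}
  A23: {{t4},{t1,t4},{t4,t5}}
  A24: {{t2,t5}} {{t4,t5}}
  A34: {{t4,t5}}
  A123: {{t1,t4}} {{t4,t5}}
  A124: {{t2,t5}} {{t4,t5}}
  A134: {{t4,t5}}
  A234: {{t4,t5}}
  A1234: {{t4,t5}}
C dims 5,10,6,1; δ0: rk 4, SNF 1^4; δ1: rk 5, SNF 1^5; δ2: rk 1, SNF 1^1
Ȟ^0 = (5 − 4) − 0 = 1, so Ȟ^0 ≅ Z
Ȟ^1 = (10 − 5) − 4 = 1, so Ȟ^1 ≅ Z
Ȟ^2 = (6 − 1) − 5 = 0, so Ȟ^2 ≅ 0

Ȟ^0(U;F) ≅ Z, Ȟ^1(U;F) ≅ Z and Ȟ^2(U;F) ≅ 0


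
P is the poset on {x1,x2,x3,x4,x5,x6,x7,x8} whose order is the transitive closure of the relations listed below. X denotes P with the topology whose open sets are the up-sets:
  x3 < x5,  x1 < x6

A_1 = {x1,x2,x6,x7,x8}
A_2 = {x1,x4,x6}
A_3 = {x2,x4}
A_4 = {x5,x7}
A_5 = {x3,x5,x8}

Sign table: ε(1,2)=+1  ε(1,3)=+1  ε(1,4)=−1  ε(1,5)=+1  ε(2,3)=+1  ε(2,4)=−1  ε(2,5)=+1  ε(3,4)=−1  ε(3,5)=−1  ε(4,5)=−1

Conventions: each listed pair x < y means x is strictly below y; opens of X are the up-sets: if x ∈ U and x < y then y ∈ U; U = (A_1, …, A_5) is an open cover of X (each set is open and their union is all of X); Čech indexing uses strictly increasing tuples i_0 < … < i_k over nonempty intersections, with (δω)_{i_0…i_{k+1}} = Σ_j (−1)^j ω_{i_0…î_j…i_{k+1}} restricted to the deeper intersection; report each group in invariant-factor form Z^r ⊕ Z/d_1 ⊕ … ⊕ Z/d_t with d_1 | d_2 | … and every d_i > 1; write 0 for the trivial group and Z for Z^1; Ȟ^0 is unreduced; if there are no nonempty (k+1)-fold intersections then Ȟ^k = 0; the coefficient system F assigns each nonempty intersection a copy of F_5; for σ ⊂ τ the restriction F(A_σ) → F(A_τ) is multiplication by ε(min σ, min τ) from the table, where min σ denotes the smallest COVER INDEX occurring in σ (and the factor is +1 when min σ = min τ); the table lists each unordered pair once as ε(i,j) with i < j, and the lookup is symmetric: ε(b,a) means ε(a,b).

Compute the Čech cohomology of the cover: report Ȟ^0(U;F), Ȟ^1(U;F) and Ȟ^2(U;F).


Ȟ^0 = Z/5; Ȟ^1 = Z/5 ⊕ Z/5; Ȟ^2 = 0

nonempty overlaps:
  A12={x1,x6} A13={x2} A14={x7} A15={x8} A23={x4} A45={x5}
C dims 5,6; δ0: rk_F5 4
degree 0: 5−4−0 = 1 → Ȟ^0 ≅ Z/5
degree 1: 6−0−4 = 2 → Ȟ^1 ≅ Z/5 ⊕ Z/5
degree 2: 0−0−0 = 0 → Ȟ^2 ≅ 0


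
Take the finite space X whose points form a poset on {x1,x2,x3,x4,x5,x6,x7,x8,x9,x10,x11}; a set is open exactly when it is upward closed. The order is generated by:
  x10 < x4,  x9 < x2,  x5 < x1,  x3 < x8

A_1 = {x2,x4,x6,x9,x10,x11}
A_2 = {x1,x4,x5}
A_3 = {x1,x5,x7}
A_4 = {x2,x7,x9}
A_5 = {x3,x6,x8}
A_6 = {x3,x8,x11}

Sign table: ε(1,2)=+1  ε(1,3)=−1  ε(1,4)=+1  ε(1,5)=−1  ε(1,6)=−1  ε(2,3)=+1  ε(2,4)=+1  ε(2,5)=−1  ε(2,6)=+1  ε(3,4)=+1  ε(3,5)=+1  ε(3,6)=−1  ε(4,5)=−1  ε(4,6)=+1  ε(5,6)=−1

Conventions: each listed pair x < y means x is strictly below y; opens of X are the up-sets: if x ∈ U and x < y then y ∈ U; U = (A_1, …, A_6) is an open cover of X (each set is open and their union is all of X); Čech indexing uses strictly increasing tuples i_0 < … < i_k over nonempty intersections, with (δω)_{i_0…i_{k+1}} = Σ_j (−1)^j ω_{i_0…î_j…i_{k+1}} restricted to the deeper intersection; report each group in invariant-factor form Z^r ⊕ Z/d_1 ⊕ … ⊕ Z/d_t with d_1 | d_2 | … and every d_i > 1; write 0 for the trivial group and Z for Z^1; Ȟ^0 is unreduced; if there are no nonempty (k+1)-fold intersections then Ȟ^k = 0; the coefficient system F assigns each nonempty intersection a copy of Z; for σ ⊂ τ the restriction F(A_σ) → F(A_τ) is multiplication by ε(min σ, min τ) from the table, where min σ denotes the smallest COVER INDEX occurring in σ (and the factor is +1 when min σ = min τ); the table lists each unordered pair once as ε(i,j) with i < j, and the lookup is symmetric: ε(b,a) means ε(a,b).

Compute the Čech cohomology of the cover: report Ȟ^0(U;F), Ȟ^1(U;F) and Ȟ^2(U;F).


Ȟ^0 ≅ 0,  Ȟ^1 ≅ Z ⊕ Z/2,  Ȟ^2 ≅ 0

nerve of the cover:
  A12={x4} A14={x2,x9} A15={x6} A16={x11} A23={x1,x5} A34={x7} A56={x3,x8}
C dims 6,7; δ0: rk 6, SNF 1^5·2
Ȟ^0 = (6 − 6) − 0 = 0, so Ȟ^0 ≅ 0
Ȟ^1 = (7 − 0) − 6 = 1 plus torsion [2], so Ȟ^1 ≅ Z ⊕ Z/2
Ȟ^2 = (0 − 0) − 0 = 0, so Ȟ^2 ≅ 0


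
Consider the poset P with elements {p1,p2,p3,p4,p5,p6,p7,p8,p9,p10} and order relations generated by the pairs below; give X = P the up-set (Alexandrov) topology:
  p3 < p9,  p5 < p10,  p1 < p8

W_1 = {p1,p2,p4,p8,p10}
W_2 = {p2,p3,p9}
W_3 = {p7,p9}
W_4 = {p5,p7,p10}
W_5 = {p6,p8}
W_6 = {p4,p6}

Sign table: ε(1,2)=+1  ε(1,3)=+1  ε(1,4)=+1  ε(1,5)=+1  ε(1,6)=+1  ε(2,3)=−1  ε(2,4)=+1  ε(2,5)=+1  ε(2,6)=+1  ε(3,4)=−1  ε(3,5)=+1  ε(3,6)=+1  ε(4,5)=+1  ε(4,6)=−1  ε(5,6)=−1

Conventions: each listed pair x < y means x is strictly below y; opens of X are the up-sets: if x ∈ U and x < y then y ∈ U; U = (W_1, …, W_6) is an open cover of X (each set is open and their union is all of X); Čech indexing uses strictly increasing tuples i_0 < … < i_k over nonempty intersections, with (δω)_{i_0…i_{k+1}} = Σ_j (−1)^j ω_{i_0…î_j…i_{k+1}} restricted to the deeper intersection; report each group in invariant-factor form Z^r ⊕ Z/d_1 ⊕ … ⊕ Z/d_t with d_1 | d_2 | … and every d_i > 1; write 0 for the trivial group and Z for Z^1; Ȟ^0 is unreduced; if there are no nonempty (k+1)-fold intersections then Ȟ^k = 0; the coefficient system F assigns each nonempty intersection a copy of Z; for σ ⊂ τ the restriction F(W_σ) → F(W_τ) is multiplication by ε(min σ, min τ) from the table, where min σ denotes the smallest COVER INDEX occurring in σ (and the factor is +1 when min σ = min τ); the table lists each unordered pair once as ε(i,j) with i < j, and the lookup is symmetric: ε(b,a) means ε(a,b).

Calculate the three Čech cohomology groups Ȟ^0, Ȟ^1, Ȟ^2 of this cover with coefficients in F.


nerve of the cover:
  W12={p2} W14={p10} W15={p8} W16={p4} W23={p9} W34={p7} W56={p6}
C dims 6,7; δ0: rk 6, SNF 1^5·2
Ȟ^0 = (6 − 6) − 0 = 0, so Ȟ^0 ≅ 0
Ȟ^1 = (7 − 0) − 6 = 1 plus torsion [2], so Ȟ^1 ≅ Z ⊕ Z/2
Ȟ^2 = (0 − 0) − 0 = 0, so Ȟ^2 ≅ 0

Ȟ^0 = 0; Ȟ^1 = Z ⊕ Z/2; Ȟ^2 = 0


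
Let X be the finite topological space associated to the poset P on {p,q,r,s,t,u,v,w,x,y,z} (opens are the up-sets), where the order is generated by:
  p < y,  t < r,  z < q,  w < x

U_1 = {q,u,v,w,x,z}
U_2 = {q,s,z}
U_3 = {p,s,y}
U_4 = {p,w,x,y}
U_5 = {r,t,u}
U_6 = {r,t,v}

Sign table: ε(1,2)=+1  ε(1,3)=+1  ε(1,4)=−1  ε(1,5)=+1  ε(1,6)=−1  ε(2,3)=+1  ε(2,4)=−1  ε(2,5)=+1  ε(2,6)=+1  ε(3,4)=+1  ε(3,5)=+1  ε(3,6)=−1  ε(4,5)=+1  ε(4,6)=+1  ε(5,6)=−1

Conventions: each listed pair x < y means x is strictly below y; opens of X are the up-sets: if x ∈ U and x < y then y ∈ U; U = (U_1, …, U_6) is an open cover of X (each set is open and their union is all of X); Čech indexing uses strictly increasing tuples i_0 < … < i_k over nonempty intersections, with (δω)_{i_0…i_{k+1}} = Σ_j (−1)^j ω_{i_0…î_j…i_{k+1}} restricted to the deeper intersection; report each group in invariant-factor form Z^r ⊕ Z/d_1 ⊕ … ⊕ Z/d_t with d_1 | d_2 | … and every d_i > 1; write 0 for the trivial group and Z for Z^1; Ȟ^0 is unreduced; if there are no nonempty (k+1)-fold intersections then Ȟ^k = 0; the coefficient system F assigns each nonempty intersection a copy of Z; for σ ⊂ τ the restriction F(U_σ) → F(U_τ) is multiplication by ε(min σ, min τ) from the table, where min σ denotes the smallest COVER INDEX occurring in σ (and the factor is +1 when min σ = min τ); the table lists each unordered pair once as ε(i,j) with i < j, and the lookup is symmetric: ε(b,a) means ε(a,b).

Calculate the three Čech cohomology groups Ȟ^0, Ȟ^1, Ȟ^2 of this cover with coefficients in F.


nerve simplices:
  U12={q,z} U14={w,x} U15={u} U16={v} U23={s} U34={p,y} U56={r,t}
C dims 6,7; δ0: rk 6, SNF 1^5·2
degree 0: 6−6−0 = 0 → Ȟ^0 ≅ 0
degree 1: 7−0−6 = 1 plus torsion [2] → Ȟ^1 ≅ Z ⊕ Z/2
degree 2: 0−0−0 = 0 → Ȟ^2 ≅ 0

Ȟ^0(U;F) ≅ 0, Ȟ^1(U;F) ≅ Z ⊕ Z/2, Ȟ^2(U;F) ≅ 0


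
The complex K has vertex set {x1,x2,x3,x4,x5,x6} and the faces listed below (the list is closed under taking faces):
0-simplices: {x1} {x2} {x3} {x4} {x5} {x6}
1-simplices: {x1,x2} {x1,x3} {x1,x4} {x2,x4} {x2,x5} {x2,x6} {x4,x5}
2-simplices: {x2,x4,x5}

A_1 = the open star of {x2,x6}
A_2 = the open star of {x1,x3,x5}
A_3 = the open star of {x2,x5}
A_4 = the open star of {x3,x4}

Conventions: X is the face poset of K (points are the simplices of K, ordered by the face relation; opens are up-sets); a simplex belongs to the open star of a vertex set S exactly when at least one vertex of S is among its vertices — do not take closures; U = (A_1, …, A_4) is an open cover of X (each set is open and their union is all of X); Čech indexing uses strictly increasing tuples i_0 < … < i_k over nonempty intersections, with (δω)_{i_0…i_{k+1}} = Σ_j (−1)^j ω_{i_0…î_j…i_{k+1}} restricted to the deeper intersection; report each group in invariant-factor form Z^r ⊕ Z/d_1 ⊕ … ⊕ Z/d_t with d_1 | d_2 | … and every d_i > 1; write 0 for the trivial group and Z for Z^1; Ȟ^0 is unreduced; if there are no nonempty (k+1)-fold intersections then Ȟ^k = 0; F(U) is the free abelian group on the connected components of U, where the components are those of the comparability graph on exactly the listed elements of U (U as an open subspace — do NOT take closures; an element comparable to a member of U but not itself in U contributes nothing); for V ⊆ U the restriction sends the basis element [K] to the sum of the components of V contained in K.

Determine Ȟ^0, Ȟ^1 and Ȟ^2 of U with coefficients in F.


cover nerve:
  A1={{x2},{x6},{x1,x2},{x2,x4},{x2,x5},{x2,x6},{x2,x4,x5}} A2={{x1},{x3},{x5},{x1,x2},{x1,x3},{x1,x4},{x2,x5},{x4,x5},{x2,x4,x5}} A3={{x2},{x5},{x1,x2},{x2,x4},{x2,x5},{x2,x6},{x4,x5},{x2,x4,x5}} A4={{x3},{x4},{x1,x3},{x1,x4},{x2,x4},{x4,x5},{x2,x4,x5}}
  A12={{x1,x2},{x2,x5},{x2,x4,x5}} A13={{x2},{x1,x2},{x2,x4},{x2,x5},{x2,x6},{x2,x4,x5}} A14={{x2,x4},{x2,x4,x5}} A23={{x5},{x1,x2},{x2,x5},{x4,x5},{x2,x4,x5}} A24={{x3},{x1,x3},{x1,x4},{x4,x5},{x2,x4,x5}} A34={{x2,x4},{x4,x5},{x2,x4,x5}}
  A123={{x1,x2},{x2,x5},{x2,x4,x5}} A124={{x2,x4,x5}} A134={{x2,x4},{x2,x4,x5}} A234={{x4,x5},{x2,x4,x5}}
  A1234={{x2,x4,x5}}
components per intersection:
  A1: {{x2},{x6},{x1,x2},{x2,x4},{x2,x5},{x2,x6},{x2,x4,x5}}
  A2: {{x1},{x3},{x1,x2},{x1,x3},{x1,x4}} {{x5},{x2,x5},{x4,x5},{x2,x4,x5}}
  A3: {{x2},{x5},{x1,x2},{x2,x4},{x2,x5},{x2,x6},{x4,x5},{x2,x4,x5}}
  A4: {{x3},{x1,x3}} {{x4},{x1,x4},{x2,x4},{x4,x5},{x2,x4,x5}}
  A12: {{x1,x2}} {{x2,x5},{x2,x4,x5}}
  A13: {{x2},{x1,x2},{x2,x4},{x2,x5},{x2,x6},{x2,x4,x5}}
  A14: {{x2,x4},{x2,x4,x5}}
  A23: {{x5},{x2,x5},{x4,x5},{x2,x4,x5}} {{x1,x2}}
  A24: {{x3},{x1,x3}} {{x1,x4}} {{x4,x5},{x2,x4,x5}}
  A34: {{x2,x4},{x4,x5},{x2,x4,x5}}
  A123: {{x1,x2}} {{x2,x5},{x2,x4,x5}}
  A124: {{x2,x4,x5}}
  A134: {{x2,x4},{x2,x4,x5}}
  A234: {{x4,x5},{x2,x4,x5}}
  A1234: {{x2,x4,x5}}
C dims 6,10,5,1; δ0: rk 5, SNF 1^5; δ1: rk 4, SNF 1^4; δ2: rk 1, SNF 1^1
Ȟ^0: (6−5)−0=1 ⇒ Z
Ȟ^1: (10−4)−5=1 ⇒ Z
Ȟ^2: (5−1)−4=0 ⇒ 0

Ȟ^0 ≅ Z, Ȟ^1 ≅ Z and Ȟ^2 ≅ 0


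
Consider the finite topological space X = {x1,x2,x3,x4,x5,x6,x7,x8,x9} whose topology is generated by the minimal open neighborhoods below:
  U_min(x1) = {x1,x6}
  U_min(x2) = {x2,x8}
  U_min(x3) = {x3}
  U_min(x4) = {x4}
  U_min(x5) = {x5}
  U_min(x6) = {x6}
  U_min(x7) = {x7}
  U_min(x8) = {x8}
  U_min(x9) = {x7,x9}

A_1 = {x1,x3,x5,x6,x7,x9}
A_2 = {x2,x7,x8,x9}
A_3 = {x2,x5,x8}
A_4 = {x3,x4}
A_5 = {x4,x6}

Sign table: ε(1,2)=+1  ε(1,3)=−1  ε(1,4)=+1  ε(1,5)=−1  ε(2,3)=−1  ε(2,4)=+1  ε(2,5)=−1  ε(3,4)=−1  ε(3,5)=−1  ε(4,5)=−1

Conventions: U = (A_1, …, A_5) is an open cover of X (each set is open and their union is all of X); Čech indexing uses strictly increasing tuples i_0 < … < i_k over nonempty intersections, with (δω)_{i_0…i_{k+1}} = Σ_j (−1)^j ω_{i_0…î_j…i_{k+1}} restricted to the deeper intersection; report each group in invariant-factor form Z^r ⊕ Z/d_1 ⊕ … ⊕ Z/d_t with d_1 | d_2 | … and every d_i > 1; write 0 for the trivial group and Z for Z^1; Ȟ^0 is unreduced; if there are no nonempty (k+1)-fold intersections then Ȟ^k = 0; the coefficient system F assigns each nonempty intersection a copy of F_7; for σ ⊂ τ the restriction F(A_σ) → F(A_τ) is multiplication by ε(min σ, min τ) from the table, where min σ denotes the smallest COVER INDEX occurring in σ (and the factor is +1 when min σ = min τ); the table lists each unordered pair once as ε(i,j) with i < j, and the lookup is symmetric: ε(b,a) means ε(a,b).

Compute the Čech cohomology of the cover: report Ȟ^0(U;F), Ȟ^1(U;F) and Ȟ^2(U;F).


Ȟ^0 ≅ Z/7, Ȟ^1 ≅ Z/7 ⊕ Z/7, Ȟ^2 ≅ 0

cover nerve:
  A12={x7,x9} A13={x5} A14={x3} A15={x6} A23={x2,x8} A45={x4}
C dims 5,6; δ0: rk_F7 4
Ȟ^0: (5−4)−0=1 ⇒ Z/7
Ȟ^1: (6−0)−4=2 ⇒ Z/7 ⊕ Z/7
Ȟ^2: (0−0)−0=0 ⇒ 0


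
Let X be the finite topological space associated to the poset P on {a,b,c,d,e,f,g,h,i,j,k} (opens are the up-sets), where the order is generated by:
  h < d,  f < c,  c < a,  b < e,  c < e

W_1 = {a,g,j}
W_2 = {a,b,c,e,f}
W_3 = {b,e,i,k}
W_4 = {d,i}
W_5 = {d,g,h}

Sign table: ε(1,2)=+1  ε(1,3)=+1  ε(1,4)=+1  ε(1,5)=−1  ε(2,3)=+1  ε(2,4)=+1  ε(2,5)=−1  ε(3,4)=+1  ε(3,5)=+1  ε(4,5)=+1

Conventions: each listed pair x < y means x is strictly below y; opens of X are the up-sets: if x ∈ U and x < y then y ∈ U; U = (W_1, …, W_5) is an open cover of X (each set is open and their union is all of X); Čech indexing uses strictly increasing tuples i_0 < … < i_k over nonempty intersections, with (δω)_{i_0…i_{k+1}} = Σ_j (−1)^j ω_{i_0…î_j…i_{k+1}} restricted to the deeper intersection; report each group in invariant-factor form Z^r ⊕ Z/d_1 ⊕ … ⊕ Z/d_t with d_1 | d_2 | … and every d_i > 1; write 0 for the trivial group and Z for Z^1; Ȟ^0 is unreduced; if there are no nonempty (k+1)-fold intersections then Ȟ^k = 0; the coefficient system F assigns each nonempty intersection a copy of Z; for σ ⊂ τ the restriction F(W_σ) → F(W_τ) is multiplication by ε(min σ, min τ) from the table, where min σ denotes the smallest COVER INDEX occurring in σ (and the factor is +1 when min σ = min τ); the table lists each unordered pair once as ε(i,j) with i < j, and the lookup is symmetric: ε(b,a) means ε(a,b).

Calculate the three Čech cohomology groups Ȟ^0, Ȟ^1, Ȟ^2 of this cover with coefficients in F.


intersection data:
  W12={a} W15={g} W23={b,e} W34={i} W45={d}
C dims 5,5; δ0: rk 5, SNF 1^4·2
Ȟ^0 = (5 − 5) − 0 = 0, so Ȟ^0 ≅ 0
Ȟ^1 = (5 − 0) − 5 = 0 plus torsion [2], so Ȟ^1 ≅ Z/2
Ȟ^2 = (0 − 0) − 0 = 0, so Ȟ^2 ≅ 0

Ȟ^0 ≅ 0, Ȟ^1 ≅ Z/2 and Ȟ^2 ≅ 0


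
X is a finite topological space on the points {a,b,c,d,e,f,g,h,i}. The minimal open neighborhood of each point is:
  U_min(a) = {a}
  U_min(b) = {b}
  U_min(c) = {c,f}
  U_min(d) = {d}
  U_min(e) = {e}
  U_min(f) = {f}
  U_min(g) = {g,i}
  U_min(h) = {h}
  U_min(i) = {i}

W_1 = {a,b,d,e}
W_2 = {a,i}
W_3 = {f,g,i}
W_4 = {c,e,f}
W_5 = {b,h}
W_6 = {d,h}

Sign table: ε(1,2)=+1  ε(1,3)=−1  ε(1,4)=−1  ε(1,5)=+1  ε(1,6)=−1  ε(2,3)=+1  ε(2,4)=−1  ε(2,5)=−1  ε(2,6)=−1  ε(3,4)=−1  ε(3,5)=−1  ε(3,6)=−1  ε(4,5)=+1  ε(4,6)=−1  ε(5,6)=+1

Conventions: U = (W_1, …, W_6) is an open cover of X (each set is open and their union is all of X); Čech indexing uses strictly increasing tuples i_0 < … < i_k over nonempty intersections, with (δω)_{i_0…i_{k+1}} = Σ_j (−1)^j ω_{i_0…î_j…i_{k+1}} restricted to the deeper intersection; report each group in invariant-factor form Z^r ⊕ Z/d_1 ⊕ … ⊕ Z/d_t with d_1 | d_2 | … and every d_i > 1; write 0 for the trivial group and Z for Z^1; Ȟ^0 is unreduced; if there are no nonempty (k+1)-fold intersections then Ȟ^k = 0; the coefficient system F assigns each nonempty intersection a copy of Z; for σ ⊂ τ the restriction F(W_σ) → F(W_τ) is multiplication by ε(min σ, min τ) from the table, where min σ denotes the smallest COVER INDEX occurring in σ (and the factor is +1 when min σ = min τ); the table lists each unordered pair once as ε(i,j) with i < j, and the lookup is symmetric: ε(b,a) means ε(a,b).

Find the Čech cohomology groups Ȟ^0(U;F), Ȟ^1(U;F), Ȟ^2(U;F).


nerve of the cover:
  W12={a} W14={e} W15={b} W16={d} W23={i} W34={f} W56={h}
C dims 6,7; δ0: rk 6, SNF 1^5·2
Ȟ^0 = (6 − 6) − 0 = 0, so Ȟ^0 ≅ 0
Ȟ^1 = (7 − 0) − 6 = 1 plus torsion [2], so Ȟ^1 ≅ Z ⊕ Z/2
Ȟ^2 = (0 − 0) − 0 = 0, so Ȟ^2 ≅ 0

Ȟ^0(U;F) ≅ 0,  Ȟ^1(U;F) ≅ Z ⊕ Z/2,  Ȟ^2(U;F) ≅ 0


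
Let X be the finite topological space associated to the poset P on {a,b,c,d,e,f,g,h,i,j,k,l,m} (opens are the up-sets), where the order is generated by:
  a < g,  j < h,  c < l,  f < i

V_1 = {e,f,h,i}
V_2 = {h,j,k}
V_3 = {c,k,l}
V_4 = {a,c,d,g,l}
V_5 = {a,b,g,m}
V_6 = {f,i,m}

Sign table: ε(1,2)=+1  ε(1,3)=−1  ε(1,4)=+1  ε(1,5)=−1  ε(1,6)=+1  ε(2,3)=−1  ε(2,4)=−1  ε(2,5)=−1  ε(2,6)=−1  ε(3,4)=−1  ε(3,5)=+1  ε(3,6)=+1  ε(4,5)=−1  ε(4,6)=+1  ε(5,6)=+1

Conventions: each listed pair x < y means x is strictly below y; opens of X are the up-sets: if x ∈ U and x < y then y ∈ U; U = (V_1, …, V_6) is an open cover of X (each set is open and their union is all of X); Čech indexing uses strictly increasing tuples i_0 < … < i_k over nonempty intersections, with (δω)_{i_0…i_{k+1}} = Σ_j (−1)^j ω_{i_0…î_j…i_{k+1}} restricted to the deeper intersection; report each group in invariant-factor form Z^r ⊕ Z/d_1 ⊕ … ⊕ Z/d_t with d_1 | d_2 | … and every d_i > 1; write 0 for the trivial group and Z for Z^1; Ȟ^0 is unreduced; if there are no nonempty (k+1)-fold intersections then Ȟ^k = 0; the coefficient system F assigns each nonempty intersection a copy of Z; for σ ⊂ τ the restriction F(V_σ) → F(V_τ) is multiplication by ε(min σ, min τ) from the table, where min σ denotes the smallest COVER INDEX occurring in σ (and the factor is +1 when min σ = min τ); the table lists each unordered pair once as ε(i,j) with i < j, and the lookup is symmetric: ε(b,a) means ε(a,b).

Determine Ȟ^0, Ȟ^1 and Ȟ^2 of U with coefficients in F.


Ȟ^0 ≅ 0; Ȟ^1 ≅ Z/2; Ȟ^2 ≅ 0

intersection data:
  V12={h} V16={f,i} V23={k} V34={c,l} V45={a,g} V56={m}
C dims 6,6; δ0: rk 6, SNF 1^5·2
Ȟ^0 = (6 − 6) − 0 = 0, so Ȟ^0 ≅ 0
Ȟ^1 = (6 − 0) − 6 = 0 plus torsion [2], so Ȟ^1 ≅ Z/2
Ȟ^2 = (0 − 0) − 0 = 0, so Ȟ^2 ≅ 0


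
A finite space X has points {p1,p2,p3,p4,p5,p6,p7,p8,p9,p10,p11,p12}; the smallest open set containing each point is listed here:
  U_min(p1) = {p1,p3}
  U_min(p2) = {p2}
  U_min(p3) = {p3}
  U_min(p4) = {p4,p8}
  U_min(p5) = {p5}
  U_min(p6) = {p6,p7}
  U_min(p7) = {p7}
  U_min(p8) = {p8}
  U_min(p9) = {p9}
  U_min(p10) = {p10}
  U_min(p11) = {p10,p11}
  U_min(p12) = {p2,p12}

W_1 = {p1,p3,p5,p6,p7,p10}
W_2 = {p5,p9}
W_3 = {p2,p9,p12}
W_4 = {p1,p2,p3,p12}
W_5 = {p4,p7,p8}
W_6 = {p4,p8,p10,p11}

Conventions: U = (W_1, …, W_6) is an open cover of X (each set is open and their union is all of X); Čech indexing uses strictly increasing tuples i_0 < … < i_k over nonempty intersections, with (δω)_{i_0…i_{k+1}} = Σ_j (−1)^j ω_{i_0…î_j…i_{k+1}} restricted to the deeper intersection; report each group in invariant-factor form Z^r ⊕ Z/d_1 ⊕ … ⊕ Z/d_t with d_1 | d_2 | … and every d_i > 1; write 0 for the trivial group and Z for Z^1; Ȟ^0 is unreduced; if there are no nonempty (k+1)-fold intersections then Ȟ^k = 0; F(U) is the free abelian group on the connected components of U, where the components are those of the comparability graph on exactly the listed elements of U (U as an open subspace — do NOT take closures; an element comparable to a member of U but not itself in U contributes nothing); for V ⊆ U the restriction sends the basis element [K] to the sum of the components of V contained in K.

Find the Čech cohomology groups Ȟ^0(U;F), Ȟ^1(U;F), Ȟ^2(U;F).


Ȟ^0 ≅ Z^7, Ȟ^1 ≅ 0, Ȟ^2 ≅ 0

nonempty intersections:
  W12={p5} W14={p1,p3} W15={p7} W16={p10} W23={p9} W34={p2,p12} W56={p4,p8}
components per intersection:
  W1: {p1,p3} {p5} {p6,p7} {p10}
  W2: {p5} {p9}
  W3: {p2,p12} {p9}
  W4: {p1,p3} {p2,p12}
  W5: {p4,p8} {p7}
  W6: {p4,p8} {p10,p11}
  W12: {p5}
  W14: {p1,p3}
  W15: {p7}
  W16: {p10}
  W23: {p9}
  W34: {p2,p12}
  W56: {p4,p8}
C dims 14,7; δ0: rk 7, SNF 1^7
Ȟ^0: (14−7)−0=7 ⇒ Z^7
Ȟ^1: (7−0)−7=0 ⇒ 0
Ȟ^2: (0−0)−0=0 ⇒ 0


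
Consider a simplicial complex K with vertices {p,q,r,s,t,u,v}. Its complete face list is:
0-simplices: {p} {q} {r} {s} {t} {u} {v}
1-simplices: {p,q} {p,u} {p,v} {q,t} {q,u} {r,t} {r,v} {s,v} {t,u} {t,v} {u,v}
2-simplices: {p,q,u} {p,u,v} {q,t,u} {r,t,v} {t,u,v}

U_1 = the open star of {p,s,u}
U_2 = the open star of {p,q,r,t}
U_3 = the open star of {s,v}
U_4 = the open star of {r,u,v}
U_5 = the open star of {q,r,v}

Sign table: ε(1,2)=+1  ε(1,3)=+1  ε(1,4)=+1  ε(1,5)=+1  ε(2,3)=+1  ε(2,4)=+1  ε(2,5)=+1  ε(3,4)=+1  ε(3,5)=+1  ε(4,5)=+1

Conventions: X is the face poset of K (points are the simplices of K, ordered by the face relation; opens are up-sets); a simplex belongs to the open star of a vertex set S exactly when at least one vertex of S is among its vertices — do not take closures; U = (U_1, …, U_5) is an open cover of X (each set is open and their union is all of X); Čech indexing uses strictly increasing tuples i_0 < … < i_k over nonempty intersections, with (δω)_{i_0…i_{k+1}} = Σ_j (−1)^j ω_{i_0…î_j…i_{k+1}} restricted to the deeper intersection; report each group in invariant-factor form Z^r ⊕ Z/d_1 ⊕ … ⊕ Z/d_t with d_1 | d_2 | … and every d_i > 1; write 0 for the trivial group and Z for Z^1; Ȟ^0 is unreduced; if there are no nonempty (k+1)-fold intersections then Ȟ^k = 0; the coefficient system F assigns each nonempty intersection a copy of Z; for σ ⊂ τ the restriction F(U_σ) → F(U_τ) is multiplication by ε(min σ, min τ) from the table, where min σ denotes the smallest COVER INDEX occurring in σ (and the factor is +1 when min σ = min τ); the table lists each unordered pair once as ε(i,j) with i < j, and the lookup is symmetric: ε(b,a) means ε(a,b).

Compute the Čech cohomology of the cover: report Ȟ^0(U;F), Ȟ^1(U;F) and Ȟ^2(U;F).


Ȟ^0 = Z, Ȟ^1 = 0, Ȟ^2 = 0

nerve of the cover:
  U1={{p},{s},{u},{p,q},{p,u},{p,v},{q,u},{s,v},{t,u},{u,v},{p,q,u},{p,u,v},{q,t,u},{t,u,v}} U2={{p},{q},{r},{t},{p,q},{p,u},{p,v},{q,t},{q,u},{r,t},{r,v},{t,u},{t,v},{p,q,u},{p,u,v},{q,t,u},{r,t,v},{t,u,v}} U3={{s},{v},{p,v},{r,v},{s,v},{t,v},{u,v},{p,u,v},{r,t,v},{t,u,v}} U4={{r},{u},{v},{p,u},{p,v},{q,u},{r,t},{r,v},{s,v},{t,u},{t,v},{u,v},{p,q,u},{p,u,v},{q,t,u},{r,t,v},{t,u,v}} U5={{q},{r},{v},{p,q},{p,v},{q,t},{q,u},{r,t},{r,v},{s,v},{t,v},{u,v},{p,q,u},{p,u,v},{q,t,u},{r,t,v},{t,u,v}}
  U12={{p},{p,q},{p,u},{p,v},{q,u},{t,u},{p,q,u},{p,u,v},{q,t,u},{t,u,v}} U13={{s},{p,v},{s,v},{u,v},{p,u,v},{t,u,v}} U14={{u},{p,u},{p,v},{q,u},{s,v},{t,u},{u,v},{p,q,u},{p,u,v},{q,t,u},{t,u,v}} U15={{p,q},{p,v},{q,u},{s,v},{u,v},{p,q,u},{p,u,v},{q,t,u},{t,u,v}} U23={{p,v},{r,v},{t,v},{p,u,v},{r,t,v},{t,u,v}} U24={{r},{p,u},{p,v},{q,u},{r,t},{r,v},{t,u},{t,v},{p,q,u},{p,u,v},{q,t,u},{r,t,v},{t,u,v}} U25={{q},{r},{p,q},{p,v},{q,t},{q,u},{r,t},{r,v},{t,v},{p,q,u},{p,u,v},{q,t,u},{r,t,v},{t,u,v}} U34={{v},{p,v},{r,v},{s,v},{t,v},{u,v},{p,u,v},{r,t,v},{t,u,v}} U35={{v},{p,v},{r,v},{s,v},{t,v},{u,v},{p,u,v},{r,t,v},{t,u,v}} U45={{r},{v},{p,v},{q,u},{r,t},{r,v},{s,v},{t,v},{u,v},{p,q,u},{p,u,v},{q,t,u},{r,t,v},{t,u,v}}
  U123={{p,v},{p,u,v},{t,u,v}} U124={{p,u},{p,v},{q,u},{t,u},{p,q,u},{p,u,v},{q,t,u},{t,u,v}} U125={{p,q},{p,v},{q,u},{p,q,u},{p,u,v},{q,t,u},{t,u,v}} U134={{p,v},{s,v},{u,v},{p,u,v},{t,u,v}} U135={{p,v},{s,v},{u,v},{p,u,v},{t,u,v}} U145={{p,v},{q,u},{s,v},{u,v},{p,q,u},{p,u,v},{q,t,u},{t,u,v}} U234={{p,v},{r,v},{t,v},{p,u,v},{r,t,v},{t,u,v}} U235={{p,v},{r,v},{t,v},{p,u,v},{r,t,v},{t,u,v}} U245={{r},{p,v},{q,u},{r,t},{r,v},{t,v},{p,q,u},{p,u,v},{q,t,u},{r,t,v},{t,u,v}} U345={{v},{p,v},{r,v},{s,v},{t,v},{u,v},{p,u,v},{r,t,v},{t,u,v}}
  U1234={{p,v},{p,u,v},{t,u,v}} U1235={{p,v},{p,u,v},{t,u,v}} U1245={{p,v},{q,u},{p,q,u},{p,u,v},{q,t,u},{t,u,v}} U1345={{p,v},{s,v},{u,v},{p,u,v},{t,u,v}} U2345={{p,v},{r,v},{t,v},{p,u,v},{r,t,v},{t,u,v}}
  U12345={{p,v},{p,u,v},{t,u,v}}
C dims 5,10,10,5; δ0: rk 4, SNF 1^4; δ1: rk 6, SNF 1^6; δ2: rk 4, SNF 1^4
Ȟ^0 = (5 − 4) − 0 = 1, so Ȟ^0 ≅ Z
Ȟ^1 = (10 − 6) − 4 = 0, so Ȟ^1 ≅ 0
Ȟ^2 = (10 − 4) − 6 = 0, so Ȟ^2 ≅ 0


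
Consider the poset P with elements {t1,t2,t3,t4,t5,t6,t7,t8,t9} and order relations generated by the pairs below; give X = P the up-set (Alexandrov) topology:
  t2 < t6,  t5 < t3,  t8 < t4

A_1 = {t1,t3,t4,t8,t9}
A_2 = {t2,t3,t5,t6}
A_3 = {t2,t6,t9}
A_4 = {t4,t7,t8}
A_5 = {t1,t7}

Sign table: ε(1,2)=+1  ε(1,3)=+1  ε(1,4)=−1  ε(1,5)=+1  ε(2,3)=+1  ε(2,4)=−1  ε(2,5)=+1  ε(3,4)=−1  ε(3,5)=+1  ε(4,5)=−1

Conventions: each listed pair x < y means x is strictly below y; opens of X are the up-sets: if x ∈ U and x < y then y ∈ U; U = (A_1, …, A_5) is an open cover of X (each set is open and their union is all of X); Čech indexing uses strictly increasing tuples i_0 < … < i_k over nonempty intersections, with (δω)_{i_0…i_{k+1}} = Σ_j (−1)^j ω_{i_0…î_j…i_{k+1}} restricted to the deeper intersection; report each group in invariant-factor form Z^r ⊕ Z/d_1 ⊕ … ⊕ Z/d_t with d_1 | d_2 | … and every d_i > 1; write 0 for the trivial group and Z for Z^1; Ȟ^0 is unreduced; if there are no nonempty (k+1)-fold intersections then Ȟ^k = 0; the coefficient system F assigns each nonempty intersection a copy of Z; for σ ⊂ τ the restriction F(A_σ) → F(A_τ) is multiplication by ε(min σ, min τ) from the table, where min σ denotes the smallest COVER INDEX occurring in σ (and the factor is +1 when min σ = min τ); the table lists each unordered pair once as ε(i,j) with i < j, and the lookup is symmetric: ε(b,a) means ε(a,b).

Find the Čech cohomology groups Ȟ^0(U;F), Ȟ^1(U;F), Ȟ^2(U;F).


Ȟ^0 ≅ Z, Ȟ^1 ≅ Z^2 and Ȟ^2 ≅ 0

nonempty intersections:
  A12={t3} A13={t9} A14={t4,t8} A15={t1} A23={t2,t6} A45={t7}
C dims 5,6; δ0: rk 4, SNF 1^4
Ȟ^0: (5−4)−0=1 ⇒ Z
Ȟ^1: (6−0)−4=2 ⇒ Z^2
Ȟ^2: (0−0)−0=0 ⇒ 0


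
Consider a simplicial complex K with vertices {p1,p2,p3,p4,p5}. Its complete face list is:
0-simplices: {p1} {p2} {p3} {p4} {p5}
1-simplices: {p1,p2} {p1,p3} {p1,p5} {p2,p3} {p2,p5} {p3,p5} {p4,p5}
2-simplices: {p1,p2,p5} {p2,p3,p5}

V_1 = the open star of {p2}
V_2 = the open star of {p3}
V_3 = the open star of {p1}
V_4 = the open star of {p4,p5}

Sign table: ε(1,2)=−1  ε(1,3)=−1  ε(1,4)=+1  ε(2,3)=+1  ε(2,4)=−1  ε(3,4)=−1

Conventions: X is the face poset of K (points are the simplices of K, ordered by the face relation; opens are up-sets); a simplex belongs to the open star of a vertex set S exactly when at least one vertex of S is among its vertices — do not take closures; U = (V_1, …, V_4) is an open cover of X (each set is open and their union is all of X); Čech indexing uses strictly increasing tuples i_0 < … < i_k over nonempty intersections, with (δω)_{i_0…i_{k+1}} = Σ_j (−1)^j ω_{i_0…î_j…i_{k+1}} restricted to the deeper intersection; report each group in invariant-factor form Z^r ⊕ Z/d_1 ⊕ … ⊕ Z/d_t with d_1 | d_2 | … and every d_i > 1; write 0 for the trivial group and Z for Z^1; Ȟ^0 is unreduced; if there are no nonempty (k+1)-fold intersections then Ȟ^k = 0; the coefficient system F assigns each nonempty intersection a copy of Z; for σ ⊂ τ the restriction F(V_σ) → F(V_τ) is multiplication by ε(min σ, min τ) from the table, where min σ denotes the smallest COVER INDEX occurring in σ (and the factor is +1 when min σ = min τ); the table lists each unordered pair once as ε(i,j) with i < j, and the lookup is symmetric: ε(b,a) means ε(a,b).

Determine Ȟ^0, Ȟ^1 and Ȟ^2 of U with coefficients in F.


nerve of the cover:
  V1={{p2},{p1,p2},{p2,p3},{p2,p5},{p1,p2,p5},{p2,p3,p5}} V2={{p3},{p1,p3},{p2,p3},{p3,p5},{p2,p3,p5}} V3={{p1},{p1,p2},{p1,p3},{p1,p5},{p1,p2,p5}} V4={{p4},{p5},{p1,p5},{p2,p5},{p3,p5},{p4,p5},{p1,p2,p5},{p2,p3,p5}}
  V12={{p2,p3},{p2,p3,p5}} V13={{p1,p2},{p1,p2,p5}} V14={{p2,p5},{p1,p2,p5},{p2,p3,p5}} V23={{p1,p3}} V24={{p3,p5},{p2,p3,p5}} V34={{p1,p5},{p1,p2,p5}}
  V124={{p2,p3,p5}} V134={{p1,p2,p5}}
C dims 4,6,2; δ0: rk 3, SNF 1^3; δ1: rk 2, SNF 1^2
Ȟ^0 = (4 − 3) − 0 = 1, so Ȟ^0 ≅ Z
Ȟ^1 = (6 − 2) − 3 = 1, so Ȟ^1 ≅ Z
Ȟ^2 = (2 − 0) − 2 = 0, so Ȟ^2 ≅ 0

Ȟ^0 ≅ Z,  Ȟ^1 ≅ Z,  Ȟ^2 ≅ 0


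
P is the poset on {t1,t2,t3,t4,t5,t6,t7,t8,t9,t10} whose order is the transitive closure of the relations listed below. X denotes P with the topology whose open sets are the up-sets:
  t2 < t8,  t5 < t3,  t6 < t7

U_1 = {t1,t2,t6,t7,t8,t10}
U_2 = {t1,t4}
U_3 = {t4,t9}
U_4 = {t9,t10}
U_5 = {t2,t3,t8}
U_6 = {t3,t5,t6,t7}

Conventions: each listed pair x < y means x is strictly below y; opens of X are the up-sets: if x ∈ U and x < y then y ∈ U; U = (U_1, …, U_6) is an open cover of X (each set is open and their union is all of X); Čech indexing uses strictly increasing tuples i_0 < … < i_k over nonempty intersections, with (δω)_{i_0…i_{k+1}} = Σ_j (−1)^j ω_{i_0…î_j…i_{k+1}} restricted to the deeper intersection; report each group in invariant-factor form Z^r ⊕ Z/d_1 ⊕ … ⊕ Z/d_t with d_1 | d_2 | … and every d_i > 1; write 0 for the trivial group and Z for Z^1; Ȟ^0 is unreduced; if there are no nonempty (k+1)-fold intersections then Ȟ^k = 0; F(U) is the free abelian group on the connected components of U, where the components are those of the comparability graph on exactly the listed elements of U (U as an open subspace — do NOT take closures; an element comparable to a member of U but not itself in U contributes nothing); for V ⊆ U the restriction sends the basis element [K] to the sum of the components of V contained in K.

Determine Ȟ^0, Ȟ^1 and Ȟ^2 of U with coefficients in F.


Ȟ^0 = Z^7,  Ȟ^1 = 0,  Ȟ^2 = 0

nonempty overlaps:
  U12={t1} U14={t10} U15={t2,t8} U16={t6,t7} U23={t4} U34={t9} U56={t3}
components per intersection:
  U1: {t1} {t2,t8} {t6,t7} {t10}
  U2: {t1} {t4}
  U3: {t4} {t9}
  U4: {t9} {t10}
  U5: {t2,t8} {t3}
  U6: {t3,t5} {t6,t7}
  U12: {t1}
  U14: {t10}
  U15: {t2,t8}
  U16: {t6,t7}
  U23: {t4}
  U34: {t9}
  U56: {t3}
C dims 14,7; δ0: rk 7, SNF 1^7
degree 0: 14−7−0 = 7 → Ȟ^0 ≅ Z^7
degree 1: 7−0−7 = 0 → Ȟ^1 ≅ 0
degree 2: 0−0−0 = 0 → Ȟ^2 ≅ 0


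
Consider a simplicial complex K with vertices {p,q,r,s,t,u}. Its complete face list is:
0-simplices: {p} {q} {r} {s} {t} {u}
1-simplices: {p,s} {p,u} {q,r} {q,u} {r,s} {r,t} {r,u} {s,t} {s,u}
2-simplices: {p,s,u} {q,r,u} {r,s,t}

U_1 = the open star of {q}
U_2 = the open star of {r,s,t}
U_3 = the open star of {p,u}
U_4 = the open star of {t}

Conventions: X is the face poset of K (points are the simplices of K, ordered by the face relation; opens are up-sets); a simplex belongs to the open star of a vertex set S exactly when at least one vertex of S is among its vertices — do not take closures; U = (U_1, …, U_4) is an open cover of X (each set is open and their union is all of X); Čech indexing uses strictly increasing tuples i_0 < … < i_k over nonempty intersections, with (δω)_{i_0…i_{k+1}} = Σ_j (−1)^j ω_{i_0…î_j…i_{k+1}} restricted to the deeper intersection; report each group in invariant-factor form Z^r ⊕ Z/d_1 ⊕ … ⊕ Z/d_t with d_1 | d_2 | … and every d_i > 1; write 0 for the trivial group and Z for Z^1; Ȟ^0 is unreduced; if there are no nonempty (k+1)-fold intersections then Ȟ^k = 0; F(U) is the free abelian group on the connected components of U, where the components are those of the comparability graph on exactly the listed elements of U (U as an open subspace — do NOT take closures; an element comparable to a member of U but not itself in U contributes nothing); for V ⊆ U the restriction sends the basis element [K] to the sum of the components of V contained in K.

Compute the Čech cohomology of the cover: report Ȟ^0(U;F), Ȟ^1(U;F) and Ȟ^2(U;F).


nerve simplices:
  U1={{q},{q,r},{q,u},{q,r,u}} U2={{r},{s},{t},{p,s},{q,r},{r,s},{r,t},{r,u},{s,t},{s,u},{p,s,u},{q,r,u},{r,s,t}} U3={{p},{u},{p,s},{p,u},{q,u},{r,u},{s,u},{p,s,u},{q,r,u}} U4={{t},{r,t},{s,t},{r,s,t}}
  U12={{q,r},{q,r,u}} U13={{q,u},{q,r,u}} U23={{p,s},{r,u},{s,u},{p,s,u},{q,r,u}} U24={{t},{r,t},{s,t},{r,s,t}}
  U123={{q,r,u}}
components per intersection:
  U1: {{q},{q,r},{q,u},{q,r,u}}
  U2: {{r},{s},{t},{p,s},{q,r},{r,s},{r,t},{r,u},{s,t},{s,u},{p,s,u},{q,r,u},{r,s,t}}
  U3: {{p},{u},{p,s},{p,u},{q,u},{r,u},{s,u},{p,s,u},{q,r,u}}
  U4: {{t},{r,t},{s,t},{r,s,t}}
  U12: {{q,r},{q,r,u}}
  U13: {{q,u},{q,r,u}}
  U23: {{p,s},{s,u},{p,s,u}} {{r,u},{q,r,u}}
  U24: {{t},{r,t},{s,t},{r,s,t}}
  U123: {{q,r,u}}
C dims 4,5,1; δ0: rk 3, SNF 1^3; δ1: rk 1, SNF 1^1
degree 0: 4−3−0 = 1 → Ȟ^0 ≅ Z
degree 1: 5−1−3 = 1 → Ȟ^1 ≅ Z
degree 2: 1−0−1 = 0 → Ȟ^2 ≅ 0

Ȟ^0 ≅ Z,  Ȟ^1 ≅ Z,  Ȟ^2 ≅ 0
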